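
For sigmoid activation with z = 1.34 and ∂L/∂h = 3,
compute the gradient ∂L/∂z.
∂L/∂z = 0.4933

σ(1.34) = 0.7925
σ'(1.34) = σ(1.34)(1 - σ(1.34)) = 0.7925 × 0.2075 = 0.1644
∂L/∂z = ∂L/∂h · σ'(z) = 3 × 0.1644 = 0.4933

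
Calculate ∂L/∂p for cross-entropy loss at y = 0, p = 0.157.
∂L/∂p = 1.186

∂L/∂p = -y/p + (1-y)/(1-p) = 0 + 1/0.843 = 1.186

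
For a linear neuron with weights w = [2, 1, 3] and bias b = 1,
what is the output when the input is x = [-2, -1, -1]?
y = -7

y = (2)(-2) + (1)(-1) + (3)(-1) + 1 = -7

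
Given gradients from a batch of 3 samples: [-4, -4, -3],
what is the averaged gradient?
Average gradient = -3.667

Average = (1/3)(-4 + -4 + -3) = -11/3 = -3.667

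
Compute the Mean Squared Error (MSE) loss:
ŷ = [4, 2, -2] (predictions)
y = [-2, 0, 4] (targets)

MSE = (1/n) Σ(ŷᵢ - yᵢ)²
MSE = 25.33

MSE = (1/3)((4--2)² + (2-0)² + (-2-4)²) = (1/3)(36 + 4 + 36) = 25.33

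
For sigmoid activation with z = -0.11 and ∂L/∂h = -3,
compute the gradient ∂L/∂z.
∂L/∂z = -0.7477

σ(-0.11) = 0.4725
σ'(-0.11) = σ(-0.11)(1 - σ(-0.11)) = 0.4725 × 0.5275 = 0.2492
∂L/∂z = ∂L/∂h · σ'(z) = -3 × 0.2492 = -0.7477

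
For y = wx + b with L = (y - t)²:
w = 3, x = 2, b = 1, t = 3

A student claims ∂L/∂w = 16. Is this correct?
Correct

y = (3)(2) + 1 = 7
∂L/∂y = 2(y - t) = 2(7 - 3) = 8
∂y/∂w = x = 2
∂L/∂w = 8 × 2 = 16

Claimed value: 16
Correct: The correct gradient is 16.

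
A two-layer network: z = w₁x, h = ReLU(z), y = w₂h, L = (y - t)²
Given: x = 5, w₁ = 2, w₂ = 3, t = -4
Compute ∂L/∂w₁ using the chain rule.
∂L/∂w₁ = 1020

Forward pass:
z = w₁x = 2×5 = 10
h = ReLU(10) = 10
y = w₂h = 3×10 = 30

Backward pass:
∂L/∂y = 2(y - t) = 2(30 - -4) = 68
∂y/∂h = w₂ = 3
∂h/∂z = 1 (ReLU derivative)
∂z/∂w₁ = x = 5

∂L/∂w₁ = 68 × 3 × 1 × 5 = 1020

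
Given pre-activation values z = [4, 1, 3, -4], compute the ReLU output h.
h = [4, 1, 3, 0]

ReLU applied element-wise: max(0,4)=4, max(0,1)=1, max(0,3)=3, max(0,-4)=0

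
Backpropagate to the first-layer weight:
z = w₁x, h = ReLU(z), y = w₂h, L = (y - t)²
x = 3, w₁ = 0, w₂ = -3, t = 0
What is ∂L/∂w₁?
∂L/∂w₁ = 0

Forward pass:
z = w₁x = 0×3 = 0
h = ReLU(0) = 0
y = w₂h = -3×0 = 0

Backward pass:
∂L/∂y = 2(y - t) = 2(0 - 0) = 0
∂y/∂h = w₂ = -3
∂h/∂z = 0 (ReLU derivative)
∂z/∂w₁ = x = 3

∂L/∂w₁ = 0 × -3 × 0 × 3 = 0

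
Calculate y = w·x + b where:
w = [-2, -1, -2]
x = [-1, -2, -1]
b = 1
y = 7

y = (-2)(-1) + (-1)(-2) + (-2)(-1) + 1 = 7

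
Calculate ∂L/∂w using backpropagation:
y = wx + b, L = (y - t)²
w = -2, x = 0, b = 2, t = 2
∂L/∂w = 0

y = wx + b = (-2)(0) + 2 = 2
∂L/∂y = 2(y - t) = 2(2 - 2) = 0
∂y/∂w = x = 0
∂L/∂w = ∂L/∂y · ∂y/∂w = 0 × 0 = 0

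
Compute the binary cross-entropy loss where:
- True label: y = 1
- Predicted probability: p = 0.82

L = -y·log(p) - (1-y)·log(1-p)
L = 0.1985

L = -1·log(0.82) - 0·log(0.18) = -log(0.82) = 0.1985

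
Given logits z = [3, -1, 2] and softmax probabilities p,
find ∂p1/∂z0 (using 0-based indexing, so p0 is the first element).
∂p1/∂z0 = -0.009532

p = softmax(z) = [0.7214, 0.01321, 0.2654]
p1 = 0.01321, p0 = 0.7214

∂p1/∂z0 = -p1 × p0 = -0.01321 × 0.7214 = -0.009532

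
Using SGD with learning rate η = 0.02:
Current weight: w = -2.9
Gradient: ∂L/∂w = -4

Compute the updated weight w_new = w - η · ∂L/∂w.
w_new = -2.82

w_new = w - η·∂L/∂w = -2.9 - 0.02×(-4) = -2.9 - (-0.08) = -2.82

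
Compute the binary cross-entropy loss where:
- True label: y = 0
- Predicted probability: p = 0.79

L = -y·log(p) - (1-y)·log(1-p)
L = 1.561

L = -0·log(0.79) - 1·log(0.21) = -log(0.21) = 1.561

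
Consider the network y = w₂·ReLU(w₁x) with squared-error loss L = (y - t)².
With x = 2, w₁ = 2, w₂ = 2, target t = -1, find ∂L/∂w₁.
∂L/∂w₁ = 72

Forward pass:
z = w₁x = 2×2 = 4
h = ReLU(4) = 4
y = w₂h = 2×4 = 8

Backward pass:
∂L/∂y = 2(y - t) = 2(8 - -1) = 18
∂y/∂h = w₂ = 2
∂h/∂z = 1 (ReLU derivative)
∂z/∂w₁ = x = 2

∂L/∂w₁ = 18 × 2 × 1 × 2 = 72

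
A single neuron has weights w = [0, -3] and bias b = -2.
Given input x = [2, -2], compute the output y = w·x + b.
y = 4

y = (0)(2) + (-3)(-2) + -2 = 4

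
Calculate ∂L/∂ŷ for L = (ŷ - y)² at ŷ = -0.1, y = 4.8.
∂L/∂ŷ = -9.8

∂L/∂ŷ = 2(ŷ - y) = 2(-0.1 - 4.8) = 2(-4.9) = -9.8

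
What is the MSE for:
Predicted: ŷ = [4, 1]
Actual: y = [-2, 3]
MSE = 20

MSE = (1/2)((4--2)² + (1-3)²) = (1/2)(36 + 4) = 20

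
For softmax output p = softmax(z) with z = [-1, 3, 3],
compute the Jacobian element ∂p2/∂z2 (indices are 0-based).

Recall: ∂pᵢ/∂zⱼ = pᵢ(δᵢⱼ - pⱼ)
∂p2/∂z2 = 0.25

p = softmax(z) = [0.009075, 0.4955, 0.4955]
p2 = 0.4955

∂p2/∂z2 = p2(1 - p2) = 0.4955 × (1 - 0.4955) = 0.25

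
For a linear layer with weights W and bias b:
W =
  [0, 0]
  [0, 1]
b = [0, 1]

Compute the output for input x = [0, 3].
y = [0, 4]

Wx = [0×0 + 0×3, 0×0 + 1×3]
   = [0, 3]
y = Wx + b = [0 + 0, 3 + 1] = [0, 4]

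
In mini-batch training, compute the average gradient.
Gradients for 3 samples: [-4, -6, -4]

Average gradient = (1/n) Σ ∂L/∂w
Average gradient = -4.667

Average = (1/3)(-4 + -6 + -4) = -14/3 = -4.667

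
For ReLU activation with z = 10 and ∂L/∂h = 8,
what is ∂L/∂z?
∂L/∂z = 8

h = ReLU(10) = 10
Since z > 0: ∂h/∂z = 1
∂L/∂z = ∂L/∂h · ∂h/∂z = 8 × 1 = 8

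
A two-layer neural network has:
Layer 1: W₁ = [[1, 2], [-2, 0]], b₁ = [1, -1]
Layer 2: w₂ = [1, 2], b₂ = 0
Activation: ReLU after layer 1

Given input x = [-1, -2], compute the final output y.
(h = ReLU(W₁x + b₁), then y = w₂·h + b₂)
y = 2

Layer 1 pre-activation: z₁ = [-4, 1]
After ReLU: h = [0, 1]
Layer 2 output: y = 1×0 + 2×1 + 0 = 2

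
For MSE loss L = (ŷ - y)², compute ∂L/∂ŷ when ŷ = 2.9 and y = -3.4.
∂L/∂ŷ = 12.6

∂L/∂ŷ = 2(ŷ - y) = 2(2.9 - -3.4) = 2(6.3) = 12.6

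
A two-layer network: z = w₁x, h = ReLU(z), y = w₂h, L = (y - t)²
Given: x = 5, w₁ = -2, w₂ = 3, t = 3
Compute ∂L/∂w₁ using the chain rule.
∂L/∂w₁ = 0

Forward pass:
z = w₁x = -2×5 = -10
h = ReLU(-10) = 0
y = w₂h = 3×0 = 0

Backward pass:
∂L/∂y = 2(y - t) = 2(0 - 3) = -6
∂y/∂h = w₂ = 3
∂h/∂z = 0 (ReLU derivative)
∂z/∂w₁ = x = 5

∂L/∂w₁ = -6 × 3 × 0 × 5 = 0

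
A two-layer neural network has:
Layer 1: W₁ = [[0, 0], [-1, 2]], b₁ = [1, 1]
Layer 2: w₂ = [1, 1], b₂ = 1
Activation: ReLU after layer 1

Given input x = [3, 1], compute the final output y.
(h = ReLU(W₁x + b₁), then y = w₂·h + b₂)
y = 2

Layer 1 pre-activation: z₁ = [1, 0]
After ReLU: h = [1, 0]
Layer 2 output: y = 1×1 + 1×0 + 1 = 2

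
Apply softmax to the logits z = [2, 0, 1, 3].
p = [0.2369, 0.0321, 0.0871, 0.6439]

exp(z) = [7.389, 1, 2.718, 20.09]
Sum = 31.19
p = [0.2369, 0.0321, 0.0871, 0.6439]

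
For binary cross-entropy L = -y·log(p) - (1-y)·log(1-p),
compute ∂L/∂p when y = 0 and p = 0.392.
∂L/∂p = 1.645

∂L/∂p = -y/p + (1-y)/(1-p) = 0 + 1/0.608 = 1.645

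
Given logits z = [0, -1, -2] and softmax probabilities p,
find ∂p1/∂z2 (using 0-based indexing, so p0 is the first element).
∂p1/∂z2 = -0.02203

p = softmax(z) = [0.6652, 0.2447, 0.09003]
p1 = 0.2447, p2 = 0.09003

∂p1/∂z2 = -p1 × p2 = -0.2447 × 0.09003 = -0.02203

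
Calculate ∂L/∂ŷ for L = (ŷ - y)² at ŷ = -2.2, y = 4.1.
∂L/∂ŷ = -12.6

∂L/∂ŷ = 2(ŷ - y) = 2(-2.2 - 4.1) = 2(-6.3) = -12.6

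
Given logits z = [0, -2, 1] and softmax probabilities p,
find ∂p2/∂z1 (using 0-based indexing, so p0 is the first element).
∂p2/∂z1 = -0.02477

p = softmax(z) = [0.2595, 0.03512, 0.7054]
p2 = 0.7054, p1 = 0.03512

∂p2/∂z1 = -p2 × p1 = -0.7054 × 0.03512 = -0.02477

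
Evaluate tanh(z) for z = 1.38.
0.881

tanh(1.38) = (e^(1.38) - e^(-1.38))/(e^(1.38) + e^(-1.38)) = 0.881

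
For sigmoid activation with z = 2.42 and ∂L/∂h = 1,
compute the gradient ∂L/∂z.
∂L/∂z = 0.07499

σ(2.42) = 0.9183
σ'(2.42) = σ(2.42)(1 - σ(2.42)) = 0.9183 × 0.08166 = 0.07499
∂L/∂z = ∂L/∂h · σ'(z) = 1 × 0.07499 = 0.07499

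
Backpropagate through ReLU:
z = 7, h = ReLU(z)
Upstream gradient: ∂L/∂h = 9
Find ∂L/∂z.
∂L/∂z = 9

h = ReLU(7) = 7
Since z > 0: ∂h/∂z = 1
∂L/∂z = ∂L/∂h · ∂h/∂z = 9 × 1 = 9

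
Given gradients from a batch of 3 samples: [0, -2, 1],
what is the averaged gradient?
Average gradient = -0.3333

Average = (1/3)(0 + -2 + 1) = -1/3 = -0.3333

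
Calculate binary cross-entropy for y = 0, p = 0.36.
L = 0.4463

L = -0·log(0.36) - 1·log(0.64) = -log(0.64) = 0.4463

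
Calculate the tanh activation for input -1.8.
-0.9468

tanh(-1.8) = (e^(-1.8) - e^(1.8))/(e^(-1.8) + e^(1.8)) = -0.9468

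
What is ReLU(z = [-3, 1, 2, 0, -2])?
h = [0, 1, 2, 0, 0]

ReLU applied element-wise: max(0,-3)=0, max(0,1)=1, max(0,2)=2, max(0,0)=0, max(0,-2)=0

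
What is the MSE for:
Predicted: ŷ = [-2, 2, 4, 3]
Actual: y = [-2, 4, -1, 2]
MSE = 7.5

MSE = (1/4)((-2--2)² + (2-4)² + (4--1)² + (3-2)²) = (1/4)(0 + 4 + 25 + 1) = 7.5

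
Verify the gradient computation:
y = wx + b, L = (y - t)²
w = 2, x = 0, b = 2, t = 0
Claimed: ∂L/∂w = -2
Incorrect

y = (2)(0) + 2 = 2
∂L/∂y = 2(y - t) = 2(2 - 0) = 4
∂y/∂w = x = 0
∂L/∂w = 4 × 0 = 0

Claimed value: -2
Incorrect: The correct gradient is 0.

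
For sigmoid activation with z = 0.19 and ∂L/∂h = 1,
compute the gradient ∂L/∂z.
∂L/∂z = 0.2478

σ(0.19) = 0.5474
σ'(0.19) = σ(0.19)(1 - σ(0.19)) = 0.5474 × 0.4526 = 0.2478
∂L/∂z = ∂L/∂h · σ'(z) = 1 × 0.2478 = 0.2478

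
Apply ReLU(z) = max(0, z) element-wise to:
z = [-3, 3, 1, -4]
h = [0, 3, 1, 0]

ReLU applied element-wise: max(0,-3)=0, max(0,3)=3, max(0,1)=1, max(0,-4)=0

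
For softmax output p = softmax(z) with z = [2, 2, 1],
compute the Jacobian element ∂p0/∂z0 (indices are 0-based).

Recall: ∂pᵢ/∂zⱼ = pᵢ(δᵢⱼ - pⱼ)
∂p0/∂z0 = 0.244

p = softmax(z) = [0.4223, 0.4223, 0.1554]
p0 = 0.4223

∂p0/∂z0 = p0(1 - p0) = 0.4223 × (1 - 0.4223) = 0.244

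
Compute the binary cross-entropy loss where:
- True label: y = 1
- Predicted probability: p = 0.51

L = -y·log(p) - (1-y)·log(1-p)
L = 0.6733

L = -1·log(0.51) - 0·log(0.49) = -log(0.51) = 0.6733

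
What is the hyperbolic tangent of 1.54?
0.9121

tanh(1.54) = (e^(1.54) - e^(-1.54))/(e^(1.54) + e^(-1.54)) = 0.9121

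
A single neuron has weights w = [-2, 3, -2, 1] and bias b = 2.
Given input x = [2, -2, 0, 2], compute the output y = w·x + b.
y = -6

y = (-2)(2) + (3)(-2) + (-2)(0) + (1)(2) + 2 = -6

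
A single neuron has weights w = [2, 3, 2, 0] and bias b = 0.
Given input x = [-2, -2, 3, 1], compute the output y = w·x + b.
y = -4

y = (2)(-2) + (3)(-2) + (2)(3) + (0)(1) + 0 = -4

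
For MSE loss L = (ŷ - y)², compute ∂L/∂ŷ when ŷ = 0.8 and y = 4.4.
∂L/∂ŷ = -7.2

∂L/∂ŷ = 2(ŷ - y) = 2(0.8 - 4.4) = 2(-3.6) = -7.2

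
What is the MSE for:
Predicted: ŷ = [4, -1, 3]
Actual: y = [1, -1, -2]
MSE = 11.33

MSE = (1/3)((4-1)² + (-1--1)² + (3--2)²) = (1/3)(9 + 0 + 25) = 11.33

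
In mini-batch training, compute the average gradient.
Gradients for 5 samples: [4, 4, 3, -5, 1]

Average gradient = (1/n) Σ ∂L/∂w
Average gradient = 1.4

Average = (1/5)(4 + 4 + 3 + -5 + 1) = 7/5 = 1.4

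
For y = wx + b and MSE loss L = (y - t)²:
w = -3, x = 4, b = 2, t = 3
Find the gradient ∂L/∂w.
∂L/∂w = -104

y = wx + b = (-3)(4) + 2 = -10
∂L/∂y = 2(y - t) = 2(-10 - 3) = -26
∂y/∂w = x = 4
∂L/∂w = ∂L/∂y · ∂y/∂w = -26 × 4 = -104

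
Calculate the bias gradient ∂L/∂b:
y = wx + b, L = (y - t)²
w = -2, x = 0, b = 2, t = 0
∂L/∂b = 4

y = wx + b = (-2)(0) + 2 = 2
∂L/∂y = 2(y - t) = 2(2 - 0) = 4
∂y/∂b = 1
∂L/∂b = ∂L/∂y · ∂y/∂b = 4 × 1 = 4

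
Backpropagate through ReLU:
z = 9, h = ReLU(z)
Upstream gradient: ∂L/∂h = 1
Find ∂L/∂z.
∂L/∂z = 1

h = ReLU(9) = 9
Since z > 0: ∂h/∂z = 1
∂L/∂z = ∂L/∂h · ∂h/∂z = 1 × 1 = 1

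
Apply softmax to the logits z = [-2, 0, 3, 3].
p = [0.0033, 0.0242, 0.4863, 0.4863]

exp(z) = [0.1353, 1, 20.09, 20.09]
Sum = 41.31
p = [0.0033, 0.0242, 0.4863, 0.4863]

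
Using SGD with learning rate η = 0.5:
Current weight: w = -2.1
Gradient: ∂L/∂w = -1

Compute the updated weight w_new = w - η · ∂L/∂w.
w_new = -1.6

w_new = w - η·∂L/∂w = -2.1 - 0.5×(-1) = -2.1 - (-0.5) = -1.6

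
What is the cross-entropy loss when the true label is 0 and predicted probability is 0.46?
L = 0.6162

L = -0·log(0.46) - 1·log(0.54) = -log(0.54) = 0.6162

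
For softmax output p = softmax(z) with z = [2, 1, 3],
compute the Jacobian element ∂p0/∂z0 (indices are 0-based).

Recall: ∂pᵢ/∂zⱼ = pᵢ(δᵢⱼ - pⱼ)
∂p0/∂z0 = 0.1848

p = softmax(z) = [0.2447, 0.09003, 0.6652]
p0 = 0.2447

∂p0/∂z0 = p0(1 - p0) = 0.2447 × (1 - 0.2447) = 0.1848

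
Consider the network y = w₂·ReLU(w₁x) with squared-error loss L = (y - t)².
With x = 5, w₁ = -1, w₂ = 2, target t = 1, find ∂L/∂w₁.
∂L/∂w₁ = 0

Forward pass:
z = w₁x = -1×5 = -5
h = ReLU(-5) = 0
y = w₂h = 2×0 = 0

Backward pass:
∂L/∂y = 2(y - t) = 2(0 - 1) = -2
∂y/∂h = w₂ = 2
∂h/∂z = 0 (ReLU derivative)
∂z/∂w₁ = x = 5

∂L/∂w₁ = -2 × 2 × 0 × 5 = 0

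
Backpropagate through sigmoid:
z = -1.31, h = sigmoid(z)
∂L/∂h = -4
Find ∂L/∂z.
∂L/∂z = -0.6693

σ(-1.31) = 0.2125
σ'(-1.31) = σ(-1.31)(1 - σ(-1.31)) = 0.2125 × 0.7875 = 0.1673
∂L/∂z = ∂L/∂h · σ'(z) = -4 × 0.1673 = -0.6693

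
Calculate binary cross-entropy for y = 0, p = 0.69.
L = 1.171

L = -0·log(0.69) - 1·log(0.31) = -log(0.31) = 1.171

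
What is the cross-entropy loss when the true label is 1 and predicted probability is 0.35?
L = 1.05

L = -1·log(0.35) - 0·log(0.65) = -log(0.35) = 1.05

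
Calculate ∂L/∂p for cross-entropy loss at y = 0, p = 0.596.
∂L/∂p = 2.475

∂L/∂p = -y/p + (1-y)/(1-p) = 0 + 1/0.404 = 2.475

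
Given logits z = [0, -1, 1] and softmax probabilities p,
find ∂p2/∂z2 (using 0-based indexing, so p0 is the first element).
∂p2/∂z2 = 0.2227

p = softmax(z) = [0.2447, 0.09003, 0.6652]
p2 = 0.6652

∂p2/∂z2 = p2(1 - p2) = 0.6652 × (1 - 0.6652) = 0.2227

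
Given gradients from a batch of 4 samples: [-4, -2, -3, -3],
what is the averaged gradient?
Average gradient = -3

Average = (1/4)(-4 + -2 + -3 + -3) = -12/4 = -3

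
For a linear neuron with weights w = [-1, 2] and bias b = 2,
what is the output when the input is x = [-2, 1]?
y = 6

y = (-1)(-2) + (2)(1) + 2 = 6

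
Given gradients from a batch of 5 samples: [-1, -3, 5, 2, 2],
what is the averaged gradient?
Average gradient = 1

Average = (1/5)(-1 + -3 + 5 + 2 + 2) = 5/5 = 1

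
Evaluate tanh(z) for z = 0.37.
0.354

tanh(0.37) = (e^(0.37) - e^(-0.37))/(e^(0.37) + e^(-0.37)) = 0.354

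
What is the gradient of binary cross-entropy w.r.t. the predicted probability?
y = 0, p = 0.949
∂L/∂p = 19.61

∂L/∂p = -y/p + (1-y)/(1-p) = 0 + 1/0.051 = 19.61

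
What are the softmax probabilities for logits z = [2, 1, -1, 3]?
p = [0.2418, 0.0889, 0.012, 0.6572]

exp(z) = [7.389, 2.718, 0.3679, 20.09]
Sum = 30.56
p = [0.2418, 0.0889, 0.012, 0.6572]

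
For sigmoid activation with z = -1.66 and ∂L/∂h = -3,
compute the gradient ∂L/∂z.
∂L/∂z = -0.4027

σ(-1.66) = 0.1598
σ'(-1.66) = σ(-1.66)(1 - σ(-1.66)) = 0.1598 × 0.8402 = 0.1342
∂L/∂z = ∂L/∂h · σ'(z) = -3 × 0.1342 = -0.4027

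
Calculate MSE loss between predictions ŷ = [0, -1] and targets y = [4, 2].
MSE = 12.5

MSE = (1/2)((0-4)² + (-1-2)²) = (1/2)(16 + 9) = 12.5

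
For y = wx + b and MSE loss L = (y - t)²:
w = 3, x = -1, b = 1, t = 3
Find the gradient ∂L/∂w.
∂L/∂w = 10

y = wx + b = (3)(-1) + 1 = -2
∂L/∂y = 2(y - t) = 2(-2 - 3) = -10
∂y/∂w = x = -1
∂L/∂w = ∂L/∂y · ∂y/∂w = -10 × -1 = 10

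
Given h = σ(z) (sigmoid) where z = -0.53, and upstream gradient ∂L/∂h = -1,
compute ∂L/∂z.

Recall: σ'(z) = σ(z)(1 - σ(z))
∂L/∂z = -0.2332

σ(-0.53) = 0.3705
σ'(-0.53) = σ(-0.53)(1 - σ(-0.53)) = 0.3705 × 0.6295 = 0.2332
∂L/∂z = ∂L/∂h · σ'(z) = -1 × 0.2332 = -0.2332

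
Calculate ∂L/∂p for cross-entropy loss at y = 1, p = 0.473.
∂L/∂p = -2.114

∂L/∂p = -y/p + (1-y)/(1-p) = -1/0.473 + 0 = -2.114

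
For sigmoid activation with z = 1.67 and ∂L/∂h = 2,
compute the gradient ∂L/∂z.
∂L/∂z = 0.2667

σ(1.67) = 0.8416
σ'(1.67) = σ(1.67)(1 - σ(1.67)) = 0.8416 × 0.1584 = 0.1333
∂L/∂z = ∂L/∂h · σ'(z) = 2 × 0.1333 = 0.2667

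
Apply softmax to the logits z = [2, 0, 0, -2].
p = [0.7758, 0.105, 0.105, 0.0142]

exp(z) = [7.389, 1, 1, 0.1353]
Sum = 9.524
p = [0.7758, 0.105, 0.105, 0.0142]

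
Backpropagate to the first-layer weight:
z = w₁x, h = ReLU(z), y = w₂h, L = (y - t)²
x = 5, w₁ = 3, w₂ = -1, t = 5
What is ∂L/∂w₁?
∂L/∂w₁ = 200

Forward pass:
z = w₁x = 3×5 = 15
h = ReLU(15) = 15
y = w₂h = -1×15 = -15

Backward pass:
∂L/∂y = 2(y - t) = 2(-15 - 5) = -40
∂y/∂h = w₂ = -1
∂h/∂z = 1 (ReLU derivative)
∂z/∂w₁ = x = 5

∂L/∂w₁ = -40 × -1 × 1 × 5 = 200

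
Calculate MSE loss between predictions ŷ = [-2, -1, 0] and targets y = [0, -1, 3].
MSE = 4.333

MSE = (1/3)((-2-0)² + (-1--1)² + (0-3)²) = (1/3)(4 + 0 + 9) = 4.333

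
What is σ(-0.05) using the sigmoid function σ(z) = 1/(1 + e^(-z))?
0.4875

sigmoid(-0.05) = 1/(1 + e^(0.05)) = 1/(1 + 1.051) = 0.4875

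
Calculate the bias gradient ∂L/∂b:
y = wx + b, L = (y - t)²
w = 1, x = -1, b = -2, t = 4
∂L/∂b = -14

y = wx + b = (1)(-1) + -2 = -3
∂L/∂y = 2(y - t) = 2(-3 - 4) = -14
∂y/∂b = 1
∂L/∂b = ∂L/∂y · ∂y/∂b = -14 × 1 = -14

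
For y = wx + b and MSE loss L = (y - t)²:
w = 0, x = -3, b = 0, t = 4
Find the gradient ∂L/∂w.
∂L/∂w = 24

y = wx + b = (0)(-3) + 0 = 0
∂L/∂y = 2(y - t) = 2(0 - 4) = -8
∂y/∂w = x = -3
∂L/∂w = ∂L/∂y · ∂y/∂w = -8 × -3 = 24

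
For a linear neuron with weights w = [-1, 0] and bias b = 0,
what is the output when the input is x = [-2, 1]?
y = 2

y = (-1)(-2) + (0)(1) + 0 = 2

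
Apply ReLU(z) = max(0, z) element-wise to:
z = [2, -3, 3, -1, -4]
h = [2, 0, 3, 0, 0]

ReLU applied element-wise: max(0,2)=2, max(0,-3)=0, max(0,3)=3, max(0,-1)=0, max(0,-4)=0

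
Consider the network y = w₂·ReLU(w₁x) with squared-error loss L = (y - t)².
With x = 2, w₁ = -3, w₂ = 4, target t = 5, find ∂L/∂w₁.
∂L/∂w₁ = 0

Forward pass:
z = w₁x = -3×2 = -6
h = ReLU(-6) = 0
y = w₂h = 4×0 = 0

Backward pass:
∂L/∂y = 2(y - t) = 2(0 - 5) = -10
∂y/∂h = w₂ = 4
∂h/∂z = 0 (ReLU derivative)
∂z/∂w₁ = x = 2

∂L/∂w₁ = -10 × 4 × 0 × 2 = 0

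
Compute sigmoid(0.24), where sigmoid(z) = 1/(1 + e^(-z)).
0.5597

sigmoid(0.24) = 1/(1 + e^(-0.24)) = 1/(1 + 0.7866) = 0.5597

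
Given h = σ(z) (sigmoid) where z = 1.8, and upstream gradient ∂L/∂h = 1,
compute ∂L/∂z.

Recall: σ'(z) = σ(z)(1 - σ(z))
∂L/∂z = 0.1217

σ(1.8) = 0.8581
σ'(1.8) = σ(1.8)(1 - σ(1.8)) = 0.8581 × 0.1419 = 0.1217
∂L/∂z = ∂L/∂h · σ'(z) = 1 × 0.1217 = 0.1217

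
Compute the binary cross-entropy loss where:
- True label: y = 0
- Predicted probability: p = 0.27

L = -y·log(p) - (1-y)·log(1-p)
L = 0.3147

L = -0·log(0.27) - 1·log(0.73) = -log(0.73) = 0.3147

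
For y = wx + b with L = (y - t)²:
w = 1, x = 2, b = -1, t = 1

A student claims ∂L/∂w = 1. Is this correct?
Incorrect

y = (1)(2) + -1 = 1
∂L/∂y = 2(y - t) = 2(1 - 1) = 0
∂y/∂w = x = 2
∂L/∂w = 0 × 2 = 0

Claimed value: 1
Incorrect: The correct gradient is 0.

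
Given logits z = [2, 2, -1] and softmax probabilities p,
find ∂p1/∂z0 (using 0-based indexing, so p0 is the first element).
∂p1/∂z0 = -0.238

p = softmax(z) = [0.4879, 0.4879, 0.02429]
p1 = 0.4879, p0 = 0.4879

∂p1/∂z0 = -p1 × p0 = -0.4879 × 0.4879 = -0.238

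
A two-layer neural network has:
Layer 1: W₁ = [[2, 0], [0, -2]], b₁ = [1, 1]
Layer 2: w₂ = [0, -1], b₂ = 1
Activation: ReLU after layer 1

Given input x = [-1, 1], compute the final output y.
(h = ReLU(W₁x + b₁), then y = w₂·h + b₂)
y = 1

Layer 1 pre-activation: z₁ = [-1, -1]
After ReLU: h = [0, 0]
Layer 2 output: y = 0×0 + -1×0 + 1 = 1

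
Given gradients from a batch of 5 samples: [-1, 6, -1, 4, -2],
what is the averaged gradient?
Average gradient = 1.2

Average = (1/5)(-1 + 6 + -1 + 4 + -2) = 6/5 = 1.2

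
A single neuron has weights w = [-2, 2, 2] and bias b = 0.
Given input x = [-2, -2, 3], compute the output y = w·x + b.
y = 6

y = (-2)(-2) + (2)(-2) + (2)(3) + 0 = 6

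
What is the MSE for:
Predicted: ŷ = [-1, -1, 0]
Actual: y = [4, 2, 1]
MSE = 11.67

MSE = (1/3)((-1-4)² + (-1-2)² + (0-1)²) = (1/3)(25 + 9 + 1) = 11.67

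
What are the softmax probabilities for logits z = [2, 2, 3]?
p = [0.2119, 0.2119, 0.5761]

exp(z) = [7.389, 7.389, 20.09]
Sum = 34.86
p = [0.2119, 0.2119, 0.5761]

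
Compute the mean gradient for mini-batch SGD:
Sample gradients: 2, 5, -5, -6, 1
Average gradient = -0.6

Average = (1/5)(2 + 5 + -5 + -6 + 1) = -3/5 = -0.6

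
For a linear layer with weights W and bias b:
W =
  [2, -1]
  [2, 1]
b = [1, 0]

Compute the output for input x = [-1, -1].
y = [0, -3]

Wx = [2×-1 + -1×-1, 2×-1 + 1×-1]
   = [-1, -3]
y = Wx + b = [-1 + 1, -3 + 0] = [0, -3]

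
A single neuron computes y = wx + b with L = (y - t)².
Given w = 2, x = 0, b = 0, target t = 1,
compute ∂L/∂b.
∂L/∂b = -2

y = wx + b = (2)(0) + 0 = 0
∂L/∂y = 2(y - t) = 2(0 - 1) = -2
∂y/∂b = 1
∂L/∂b = ∂L/∂y · ∂y/∂b = -2 × 1 = -2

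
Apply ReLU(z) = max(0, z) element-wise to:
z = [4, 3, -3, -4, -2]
h = [4, 3, 0, 0, 0]

ReLU applied element-wise: max(0,4)=4, max(0,3)=3, max(0,-3)=0, max(0,-4)=0, max(0,-2)=0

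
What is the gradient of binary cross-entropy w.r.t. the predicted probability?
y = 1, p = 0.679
∂L/∂p = -1.473

∂L/∂p = -y/p + (1-y)/(1-p) = -1/0.679 + 0 = -1.473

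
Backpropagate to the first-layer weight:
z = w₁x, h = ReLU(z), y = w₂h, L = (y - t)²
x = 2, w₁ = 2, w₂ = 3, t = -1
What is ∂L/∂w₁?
∂L/∂w₁ = 156

Forward pass:
z = w₁x = 2×2 = 4
h = ReLU(4) = 4
y = w₂h = 3×4 = 12

Backward pass:
∂L/∂y = 2(y - t) = 2(12 - -1) = 26
∂y/∂h = w₂ = 3
∂h/∂z = 1 (ReLU derivative)
∂z/∂w₁ = x = 2

∂L/∂w₁ = 26 × 3 × 1 × 2 = 156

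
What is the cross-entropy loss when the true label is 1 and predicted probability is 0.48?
L = 0.734

L = -1·log(0.48) - 0·log(0.52) = -log(0.48) = 0.734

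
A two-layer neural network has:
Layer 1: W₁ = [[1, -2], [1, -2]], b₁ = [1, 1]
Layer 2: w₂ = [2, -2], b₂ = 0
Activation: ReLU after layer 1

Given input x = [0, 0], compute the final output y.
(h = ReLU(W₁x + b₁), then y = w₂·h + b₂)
y = 0

Layer 1 pre-activation: z₁ = [1, 1]
After ReLU: h = [1, 1]
Layer 2 output: y = 2×1 + -2×1 + 0 = 0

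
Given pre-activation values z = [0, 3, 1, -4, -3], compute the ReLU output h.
h = [0, 3, 1, 0, 0]

ReLU applied element-wise: max(0,0)=0, max(0,3)=3, max(0,1)=1, max(0,-4)=0, max(0,-3)=0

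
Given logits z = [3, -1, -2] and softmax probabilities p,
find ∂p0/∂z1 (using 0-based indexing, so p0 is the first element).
∂p0/∂z1 = -0.01743

p = softmax(z) = [0.9756, 0.01787, 0.006573]
p0 = 0.9756, p1 = 0.01787

∂p0/∂z1 = -p0 × p1 = -0.9756 × 0.01787 = -0.01743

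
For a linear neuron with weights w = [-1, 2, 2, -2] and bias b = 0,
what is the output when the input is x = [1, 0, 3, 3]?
y = -1

y = (-1)(1) + (2)(0) + (2)(3) + (-2)(3) + 0 = -1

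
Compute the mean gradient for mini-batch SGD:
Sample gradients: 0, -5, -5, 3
Average gradient = -1.75

Average = (1/4)(0 + -5 + -5 + 3) = -7/4 = -1.75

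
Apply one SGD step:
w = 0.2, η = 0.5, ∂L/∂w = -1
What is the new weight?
w_new = 0.7

w_new = w - η·∂L/∂w = 0.2 - 0.5×(-1) = 0.2 - (-0.5) = 0.7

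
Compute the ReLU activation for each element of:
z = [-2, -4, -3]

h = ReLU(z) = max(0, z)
h = [0, 0, 0]

ReLU applied element-wise: max(0,-2)=0, max(0,-4)=0, max(0,-3)=0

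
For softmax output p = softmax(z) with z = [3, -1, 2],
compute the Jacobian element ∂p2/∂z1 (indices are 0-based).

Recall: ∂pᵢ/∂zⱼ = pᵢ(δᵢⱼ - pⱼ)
∂p2/∂z1 = -0.003507

p = softmax(z) = [0.7214, 0.01321, 0.2654]
p2 = 0.2654, p1 = 0.01321

∂p2/∂z1 = -p2 × p1 = -0.2654 × 0.01321 = -0.003507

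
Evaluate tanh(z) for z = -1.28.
-0.8565

tanh(-1.28) = (e^(-1.28) - e^(1.28))/(e^(-1.28) + e^(1.28)) = -0.8565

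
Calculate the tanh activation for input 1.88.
0.9545

tanh(1.88) = (e^(1.88) - e^(-1.88))/(e^(1.88) + e^(-1.88)) = 0.9545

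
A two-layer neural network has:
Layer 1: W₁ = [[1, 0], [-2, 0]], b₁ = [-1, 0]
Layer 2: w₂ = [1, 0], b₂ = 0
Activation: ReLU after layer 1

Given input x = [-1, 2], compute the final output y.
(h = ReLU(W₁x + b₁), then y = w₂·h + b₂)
y = 0

Layer 1 pre-activation: z₁ = [-2, 2]
After ReLU: h = [0, 2]
Layer 2 output: y = 1×0 + 0×2 + 0 = 0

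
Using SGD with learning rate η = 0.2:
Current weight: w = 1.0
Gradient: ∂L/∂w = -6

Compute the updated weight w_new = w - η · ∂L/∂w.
w_new = 2.2

w_new = w - η·∂L/∂w = 1.0 - 0.2×(-6) = 1.0 - (-1.2) = 2.2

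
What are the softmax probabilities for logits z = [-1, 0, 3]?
p = [0.0171, 0.0466, 0.9362]

exp(z) = [0.3679, 1, 20.09]
Sum = 21.45
p = [0.0171, 0.0466, 0.9362]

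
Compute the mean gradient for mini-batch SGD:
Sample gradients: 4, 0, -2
Average gradient = 0.6667

Average = (1/3)(4 + 0 + -2) = 2/3 = 0.6667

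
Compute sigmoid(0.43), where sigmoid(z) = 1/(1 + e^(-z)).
0.6059

sigmoid(0.43) = 1/(1 + e^(-0.43)) = 1/(1 + 0.6505) = 0.6059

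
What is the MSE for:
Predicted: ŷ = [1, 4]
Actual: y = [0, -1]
MSE = 13

MSE = (1/2)((1-0)² + (4--1)²) = (1/2)(1 + 25) = 13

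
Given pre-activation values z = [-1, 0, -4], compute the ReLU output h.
h = [0, 0, 0]

ReLU applied element-wise: max(0,-1)=0, max(0,0)=0, max(0,-4)=0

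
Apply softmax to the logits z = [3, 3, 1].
p = [0.4683, 0.4683, 0.0634]

exp(z) = [20.09, 20.09, 2.718]
Sum = 42.89
p = [0.4683, 0.4683, 0.0634]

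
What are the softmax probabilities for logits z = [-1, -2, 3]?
p = [0.0179, 0.0066, 0.9756]

exp(z) = [0.3679, 0.1353, 20.09]
Sum = 20.59
p = [0.0179, 0.0066, 0.9756]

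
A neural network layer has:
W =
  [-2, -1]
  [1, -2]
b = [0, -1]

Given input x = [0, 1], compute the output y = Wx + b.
y = [-1, -3]

Wx = [-2×0 + -1×1, 1×0 + -2×1]
   = [-1, -2]
y = Wx + b = [-1 + 0, -2 + -1] = [-1, -3]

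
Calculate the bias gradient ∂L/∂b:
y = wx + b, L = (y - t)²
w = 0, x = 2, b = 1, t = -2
∂L/∂b = 6

y = wx + b = (0)(2) + 1 = 1
∂L/∂y = 2(y - t) = 2(1 - -2) = 6
∂y/∂b = 1
∂L/∂b = ∂L/∂y · ∂y/∂b = 6 × 1 = 6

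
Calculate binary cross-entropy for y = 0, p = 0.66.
L = 1.079

L = -0·log(0.66) - 1·log(0.34) = -log(0.34) = 1.079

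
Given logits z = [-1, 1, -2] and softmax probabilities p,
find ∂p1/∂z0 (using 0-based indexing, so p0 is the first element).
∂p1/∂z0 = -0.09636

p = softmax(z) = [0.1142, 0.8438, 0.04201]
p1 = 0.8438, p0 = 0.1142

∂p1/∂z0 = -p1 × p0 = -0.8438 × 0.1142 = -0.09636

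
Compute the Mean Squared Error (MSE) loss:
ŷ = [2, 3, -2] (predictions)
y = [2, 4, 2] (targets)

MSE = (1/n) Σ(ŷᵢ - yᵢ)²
MSE = 5.667

MSE = (1/3)((2-2)² + (3-4)² + (-2-2)²) = (1/3)(0 + 1 + 16) = 5.667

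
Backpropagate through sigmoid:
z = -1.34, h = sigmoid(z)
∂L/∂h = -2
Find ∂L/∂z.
∂L/∂z = -0.3289

σ(-1.34) = 0.2075
σ'(-1.34) = σ(-1.34)(1 - σ(-1.34)) = 0.2075 × 0.7925 = 0.1644
∂L/∂z = ∂L/∂h · σ'(z) = -2 × 0.1644 = -0.3289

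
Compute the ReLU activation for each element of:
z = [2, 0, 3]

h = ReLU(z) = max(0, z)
h = [2, 0, 3]

ReLU applied element-wise: max(0,2)=2, max(0,0)=0, max(0,3)=3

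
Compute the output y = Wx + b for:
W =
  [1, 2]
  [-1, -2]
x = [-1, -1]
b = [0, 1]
y = [-3, 4]

Wx = [1×-1 + 2×-1, -1×-1 + -2×-1]
   = [-3, 3]
y = Wx + b = [-3 + 0, 3 + 1] = [-3, 4]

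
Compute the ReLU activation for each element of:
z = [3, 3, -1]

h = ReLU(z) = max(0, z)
h = [3, 3, 0]

ReLU applied element-wise: max(0,3)=3, max(0,3)=3, max(0,-1)=0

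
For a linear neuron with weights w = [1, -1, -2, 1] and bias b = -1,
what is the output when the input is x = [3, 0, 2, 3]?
y = 1

y = (1)(3) + (-1)(0) + (-2)(2) + (1)(3) + -1 = 1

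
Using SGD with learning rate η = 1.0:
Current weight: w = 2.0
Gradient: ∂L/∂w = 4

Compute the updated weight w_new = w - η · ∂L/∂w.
w_new = -2

w_new = w - η·∂L/∂w = 2.0 - 1.0×(4) = 2.0 - (4) = -2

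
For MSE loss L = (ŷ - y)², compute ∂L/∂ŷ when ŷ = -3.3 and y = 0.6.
∂L/∂ŷ = -7.8

∂L/∂ŷ = 2(ŷ - y) = 2(-3.3 - 0.6) = 2(-3.9) = -7.8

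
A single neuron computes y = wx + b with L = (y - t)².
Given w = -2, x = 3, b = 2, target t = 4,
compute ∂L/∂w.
∂L/∂w = -48

y = wx + b = (-2)(3) + 2 = -4
∂L/∂y = 2(y - t) = 2(-4 - 4) = -16
∂y/∂w = x = 3
∂L/∂w = ∂L/∂y · ∂y/∂w = -16 × 3 = -48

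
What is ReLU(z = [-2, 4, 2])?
h = [0, 4, 2]

ReLU applied element-wise: max(0,-2)=0, max(0,4)=4, max(0,2)=2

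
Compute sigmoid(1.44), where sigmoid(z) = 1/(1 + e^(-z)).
0.8085

sigmoid(1.44) = 1/(1 + e^(-1.44)) = 1/(1 + 0.2369) = 0.8085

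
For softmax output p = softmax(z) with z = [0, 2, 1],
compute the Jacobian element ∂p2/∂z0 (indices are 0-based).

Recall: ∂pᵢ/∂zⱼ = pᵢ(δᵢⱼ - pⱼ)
∂p2/∂z0 = -0.02203

p = softmax(z) = [0.09003, 0.6652, 0.2447]
p2 = 0.2447, p0 = 0.09003

∂p2/∂z0 = -p2 × p0 = -0.2447 × 0.09003 = -0.02203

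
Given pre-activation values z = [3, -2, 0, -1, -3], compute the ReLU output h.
h = [3, 0, 0, 0, 0]

ReLU applied element-wise: max(0,3)=3, max(0,-2)=0, max(0,0)=0, max(0,-1)=0, max(0,-3)=0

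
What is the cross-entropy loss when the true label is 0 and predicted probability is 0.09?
L = 0.09431

L = -0·log(0.09) - 1·log(0.91) = -log(0.91) = 0.09431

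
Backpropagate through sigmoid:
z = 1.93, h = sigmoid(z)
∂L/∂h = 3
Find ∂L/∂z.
∂L/∂z = 0.3321

σ(1.93) = 0.8732
σ'(1.93) = σ(1.93)(1 - σ(1.93)) = 0.8732 × 0.1268 = 0.1107
∂L/∂z = ∂L/∂h · σ'(z) = 3 × 0.1107 = 0.3321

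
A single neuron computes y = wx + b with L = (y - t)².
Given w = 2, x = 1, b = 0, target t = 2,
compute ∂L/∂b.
∂L/∂b = 0

y = wx + b = (2)(1) + 0 = 2
∂L/∂y = 2(y - t) = 2(2 - 2) = 0
∂y/∂b = 1
∂L/∂b = ∂L/∂y · ∂y/∂b = 0 × 1 = 0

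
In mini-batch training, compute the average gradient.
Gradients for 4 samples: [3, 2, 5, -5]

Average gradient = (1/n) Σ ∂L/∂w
Average gradient = 1.25

Average = (1/4)(3 + 2 + 5 + -5) = 5/4 = 1.25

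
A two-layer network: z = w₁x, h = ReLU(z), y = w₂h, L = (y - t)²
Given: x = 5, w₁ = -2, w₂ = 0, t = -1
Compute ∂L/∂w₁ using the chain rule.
∂L/∂w₁ = 0

Forward pass:
z = w₁x = -2×5 = -10
h = ReLU(-10) = 0
y = w₂h = 0×0 = 0

Backward pass:
∂L/∂y = 2(y - t) = 2(0 - -1) = 2
∂y/∂h = w₂ = 0
∂h/∂z = 0 (ReLU derivative)
∂z/∂w₁ = x = 5

∂L/∂w₁ = 2 × 0 × 0 × 5 = 0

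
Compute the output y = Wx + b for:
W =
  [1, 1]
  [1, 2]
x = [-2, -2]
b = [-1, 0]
y = [-5, -6]

Wx = [1×-2 + 1×-2, 1×-2 + 2×-2]
   = [-4, -6]
y = Wx + b = [-4 + -1, -6 + 0] = [-5, -6]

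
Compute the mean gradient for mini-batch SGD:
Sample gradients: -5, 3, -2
Average gradient = -1.333

Average = (1/3)(-5 + 3 + -2) = -4/3 = -1.333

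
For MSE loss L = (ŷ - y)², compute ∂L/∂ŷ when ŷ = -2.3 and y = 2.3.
∂L/∂ŷ = -9.2

∂L/∂ŷ = 2(ŷ - y) = 2(-2.3 - 2.3) = 2(-4.6) = -9.2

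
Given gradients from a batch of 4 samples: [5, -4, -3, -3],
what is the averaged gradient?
Average gradient = -1.25

Average = (1/4)(5 + -4 + -3 + -3) = -5/4 = -1.25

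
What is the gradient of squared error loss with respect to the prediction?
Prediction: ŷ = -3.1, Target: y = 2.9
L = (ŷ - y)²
∂L/∂ŷ = -12.0

∂L/∂ŷ = 2(ŷ - y) = 2(-3.1 - 2.9) = 2(-6.0) = -12.0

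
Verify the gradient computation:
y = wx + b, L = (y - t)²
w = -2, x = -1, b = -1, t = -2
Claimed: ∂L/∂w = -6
Correct

y = (-2)(-1) + -1 = 1
∂L/∂y = 2(y - t) = 2(1 - -2) = 6
∂y/∂w = x = -1
∂L/∂w = 6 × -1 = -6

Claimed value: -6
Correct: The correct gradient is -6.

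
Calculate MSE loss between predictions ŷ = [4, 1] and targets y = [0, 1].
MSE = 8

MSE = (1/2)((4-0)² + (1-1)²) = (1/2)(16 + 0) = 8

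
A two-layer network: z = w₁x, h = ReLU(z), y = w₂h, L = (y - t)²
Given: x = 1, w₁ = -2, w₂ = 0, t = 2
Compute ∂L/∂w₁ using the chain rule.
∂L/∂w₁ = 0

Forward pass:
z = w₁x = -2×1 = -2
h = ReLU(-2) = 0
y = w₂h = 0×0 = 0

Backward pass:
∂L/∂y = 2(y - t) = 2(0 - 2) = -4
∂y/∂h = w₂ = 0
∂h/∂z = 0 (ReLU derivative)
∂z/∂w₁ = x = 1

∂L/∂w₁ = -4 × 0 × 0 × 1 = 0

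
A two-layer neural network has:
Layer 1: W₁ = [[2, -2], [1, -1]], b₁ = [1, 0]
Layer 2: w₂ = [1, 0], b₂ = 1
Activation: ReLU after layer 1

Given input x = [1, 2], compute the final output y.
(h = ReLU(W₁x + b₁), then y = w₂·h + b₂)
y = 1

Layer 1 pre-activation: z₁ = [-1, -1]
After ReLU: h = [0, 0]
Layer 2 output: y = 1×0 + 0×0 + 1 = 1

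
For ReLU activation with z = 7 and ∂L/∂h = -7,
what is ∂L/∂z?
∂L/∂z = -7

h = ReLU(7) = 7
Since z > 0: ∂h/∂z = 1
∂L/∂z = ∂L/∂h · ∂h/∂z = -7 × 1 = -7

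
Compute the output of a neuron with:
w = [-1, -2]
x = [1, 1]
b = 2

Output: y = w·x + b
y = -1

y = (-1)(1) + (-2)(1) + 2 = -1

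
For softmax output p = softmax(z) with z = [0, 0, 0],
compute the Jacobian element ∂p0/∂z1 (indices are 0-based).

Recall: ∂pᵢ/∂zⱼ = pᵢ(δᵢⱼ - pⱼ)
∂p0/∂z1 = -0.1111

p = softmax(z) = [0.3333, 0.3333, 0.3333]
p0 = 0.3333, p1 = 0.3333

∂p0/∂z1 = -p0 × p1 = -0.3333 × 0.3333 = -0.1111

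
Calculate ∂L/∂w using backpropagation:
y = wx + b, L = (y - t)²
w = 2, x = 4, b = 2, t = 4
∂L/∂w = 48

y = wx + b = (2)(4) + 2 = 10
∂L/∂y = 2(y - t) = 2(10 - 4) = 12
∂y/∂w = x = 4
∂L/∂w = ∂L/∂y · ∂y/∂w = 12 × 4 = 48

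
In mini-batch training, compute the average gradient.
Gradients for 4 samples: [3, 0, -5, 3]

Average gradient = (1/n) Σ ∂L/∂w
Average gradient = 0.25

Average = (1/4)(3 + 0 + -5 + 3) = 1/4 = 0.25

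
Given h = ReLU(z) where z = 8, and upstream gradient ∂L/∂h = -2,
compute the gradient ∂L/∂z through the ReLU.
∂L/∂z = -2

h = ReLU(8) = 8
Since z > 0: ∂h/∂z = 1
∂L/∂z = ∂L/∂h · ∂h/∂z = -2 × 1 = -2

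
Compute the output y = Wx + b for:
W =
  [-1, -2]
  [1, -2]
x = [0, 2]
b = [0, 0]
y = [-4, -4]

Wx = [-1×0 + -2×2, 1×0 + -2×2]
   = [-4, -4]
y = Wx + b = [-4 + 0, -4 + 0] = [-4, -4]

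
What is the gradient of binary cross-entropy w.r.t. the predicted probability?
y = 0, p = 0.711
∂L/∂p = 3.46

∂L/∂p = -y/p + (1-y)/(1-p) = 0 + 1/0.289 = 3.46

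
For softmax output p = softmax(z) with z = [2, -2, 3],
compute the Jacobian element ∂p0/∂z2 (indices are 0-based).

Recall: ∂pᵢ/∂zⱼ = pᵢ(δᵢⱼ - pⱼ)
∂p0/∂z2 = -0.1947

p = softmax(z) = [0.2676, 0.004902, 0.7275]
p0 = 0.2676, p2 = 0.7275

∂p0/∂z2 = -p0 × p2 = -0.2676 × 0.7275 = -0.1947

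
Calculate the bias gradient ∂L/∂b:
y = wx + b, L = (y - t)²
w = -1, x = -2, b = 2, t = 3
∂L/∂b = 2

y = wx + b = (-1)(-2) + 2 = 4
∂L/∂y = 2(y - t) = 2(4 - 3) = 2
∂y/∂b = 1
∂L/∂b = ∂L/∂y · ∂y/∂b = 2 × 1 = 2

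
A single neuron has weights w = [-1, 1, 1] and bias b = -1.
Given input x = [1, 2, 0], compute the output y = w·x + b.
y = 0

y = (-1)(1) + (1)(2) + (1)(0) + -1 = 0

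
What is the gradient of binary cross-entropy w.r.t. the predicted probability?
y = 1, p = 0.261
∂L/∂p = -3.831

∂L/∂p = -y/p + (1-y)/(1-p) = -1/0.261 + 0 = -3.831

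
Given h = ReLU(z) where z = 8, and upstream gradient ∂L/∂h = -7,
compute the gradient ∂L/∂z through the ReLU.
∂L/∂z = -7

h = ReLU(8) = 8
Since z > 0: ∂h/∂z = 1
∂L/∂z = ∂L/∂h · ∂h/∂z = -7 × 1 = -7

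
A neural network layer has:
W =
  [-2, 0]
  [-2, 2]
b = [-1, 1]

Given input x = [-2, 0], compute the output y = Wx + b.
y = [3, 5]

Wx = [-2×-2 + 0×0, -2×-2 + 2×0]
   = [4, 4]
y = Wx + b = [4 + -1, 4 + 1] = [3, 5]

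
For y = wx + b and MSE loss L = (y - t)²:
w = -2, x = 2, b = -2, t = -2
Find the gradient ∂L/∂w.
∂L/∂w = -16

y = wx + b = (-2)(2) + -2 = -6
∂L/∂y = 2(y - t) = 2(-6 - -2) = -8
∂y/∂w = x = 2
∂L/∂w = ∂L/∂y · ∂y/∂w = -8 × 2 = -16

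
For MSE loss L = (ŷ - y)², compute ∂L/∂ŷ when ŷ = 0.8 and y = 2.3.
∂L/∂ŷ = -3.0

∂L/∂ŷ = 2(ŷ - y) = 2(0.8 - 2.3) = 2(-1.5) = -3.0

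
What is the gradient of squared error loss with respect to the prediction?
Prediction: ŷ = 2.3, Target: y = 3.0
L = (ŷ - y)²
∂L/∂ŷ = -1.4

∂L/∂ŷ = 2(ŷ - y) = 2(2.3 - 3.0) = 2(-0.7) = -1.4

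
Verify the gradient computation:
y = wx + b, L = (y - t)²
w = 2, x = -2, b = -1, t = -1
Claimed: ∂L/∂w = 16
Correct

y = (2)(-2) + -1 = -5
∂L/∂y = 2(y - t) = 2(-5 - -1) = -8
∂y/∂w = x = -2
∂L/∂w = -8 × -2 = 16

Claimed value: 16
Correct: The correct gradient is 16.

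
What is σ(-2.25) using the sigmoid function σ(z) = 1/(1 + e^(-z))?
0.09535

sigmoid(-2.25) = 1/(1 + e^(2.25)) = 1/(1 + 9.488) = 0.09535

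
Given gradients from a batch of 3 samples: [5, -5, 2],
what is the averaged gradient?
Average gradient = 0.6667

Average = (1/3)(5 + -5 + 2) = 2/3 = 0.6667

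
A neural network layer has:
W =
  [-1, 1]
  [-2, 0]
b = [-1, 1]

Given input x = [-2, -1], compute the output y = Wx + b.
y = [0, 5]

Wx = [-1×-2 + 1×-1, -2×-2 + 0×-1]
   = [1, 4]
y = Wx + b = [1 + -1, 4 + 1] = [0, 5]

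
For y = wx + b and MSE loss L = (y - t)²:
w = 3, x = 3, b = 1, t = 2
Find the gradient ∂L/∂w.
∂L/∂w = 48

y = wx + b = (3)(3) + 1 = 10
∂L/∂y = 2(y - t) = 2(10 - 2) = 16
∂y/∂w = x = 3
∂L/∂w = ∂L/∂y · ∂y/∂w = 16 × 3 = 48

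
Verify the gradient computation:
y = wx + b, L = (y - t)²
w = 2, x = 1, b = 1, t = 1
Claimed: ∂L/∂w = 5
Incorrect

y = (2)(1) + 1 = 3
∂L/∂y = 2(y - t) = 2(3 - 1) = 4
∂y/∂w = x = 1
∂L/∂w = 4 × 1 = 4

Claimed value: 5
Incorrect: The correct gradient is 4.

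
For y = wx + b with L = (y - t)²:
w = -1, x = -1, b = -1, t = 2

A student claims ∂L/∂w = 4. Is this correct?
Correct

y = (-1)(-1) + -1 = 0
∂L/∂y = 2(y - t) = 2(0 - 2) = -4
∂y/∂w = x = -1
∂L/∂w = -4 × -1 = 4

Claimed value: 4
Correct: The correct gradient is 4.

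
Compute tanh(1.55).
0.9138

tanh(1.55) = (e^(1.55) - e^(-1.55))/(e^(1.55) + e^(-1.55)) = 0.9138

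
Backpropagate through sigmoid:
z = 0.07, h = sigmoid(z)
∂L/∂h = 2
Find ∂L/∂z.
∂L/∂z = 0.4994

σ(0.07) = 0.5175
σ'(0.07) = σ(0.07)(1 - σ(0.07)) = 0.5175 × 0.4825 = 0.2497
∂L/∂z = ∂L/∂h · σ'(z) = 2 × 0.2497 = 0.4994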